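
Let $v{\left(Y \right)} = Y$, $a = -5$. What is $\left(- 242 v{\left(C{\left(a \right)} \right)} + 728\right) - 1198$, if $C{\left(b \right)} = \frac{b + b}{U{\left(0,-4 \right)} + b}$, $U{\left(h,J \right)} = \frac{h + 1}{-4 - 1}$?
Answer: $- \frac{12160}{13} \approx -935.38$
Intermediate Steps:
$U{\left(h,J \right)} = - \frac{1}{5} - \frac{h}{5}$ ($U{\left(h,J \right)} = \frac{1 + h}{-5} = \left(1 + h\right) \left(- \frac{1}{5}\right) = - \frac{1}{5} - \frac{h}{5}$)
$C{\left(b \right)} = \frac{2 b}{- \frac{1}{5} + b}$ ($C{\left(b \right)} = \frac{b + b}{\left(- \frac{1}{5} - 0\right) + b} = \frac{2 b}{\left(- \frac{1}{5} + 0\right) + b} = \frac{2 b}{- \frac{1}{5} + b}$)
$\left(- 242 v{\left(C{\left(a \right)} \right)} + 728\right) - 1198 = \left(- 242 \cdot 10 \left(-5\right) \frac{1}{-1 + 5 \left(-5\right)} + 728\right) - 1198 = \left(- 242 \cdot 10 \left(-5\right) \frac{1}{-1 - 25} + 728\right) - 1198 = \left(- 242 \cdot 10 \left(-5\right) \frac{1}{-26} + 728\right) - 1198 = \left(- 242 \cdot 10 \left(-5\right) \left(- \frac{1}{26}\right) + 728\right) - 1198 = \left(\left(-242\right) \frac{25}{13} + 728\right) - 1198 = \left(- \frac{6050}{13} + 728\right) - 1198 = \frac{3414}{13} - 1198 = - \frac{12160}{13}$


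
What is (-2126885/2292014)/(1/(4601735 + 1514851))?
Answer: -6504637507305/1146007 ≈ -5.6759e+6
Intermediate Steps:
(-2126885/2292014)/(1/(4601735 + 1514851)) = (-2126885*1/2292014)/(1/6116586) = -2126885/(2292014*1/6116586) = -2126885/2292014*6116586 = -6504637507305/1146007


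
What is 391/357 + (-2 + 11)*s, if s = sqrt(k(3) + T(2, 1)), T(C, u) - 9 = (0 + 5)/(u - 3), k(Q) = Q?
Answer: 23/21 + 9*sqrt(38)/2 ≈ 28.835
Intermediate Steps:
T(C, u) = 9 + 5/(-3 + u) (T(C, u) = 9 + (0 + 5)/(u - 3) = 9 + 5/(-3 + u))
s = sqrt(38)/2 (s = sqrt(3 + (-22 + 9*1)/(-3 + 1)) = sqrt(3 + (-22 + 9)/(-2)) = sqrt(3 - 1/2*(-13)) = sqrt(3 + 13/2) = sqrt(19/2) = sqrt(38)/2 ≈ 3.0822)
391/357 + (-2 + 11)*s = 391/357 + (-2 + 11)*(sqrt(38)/2) = 391*(1/357) + 9*(sqrt(38)/2) = 23/21 + 9*sqrt(38)/2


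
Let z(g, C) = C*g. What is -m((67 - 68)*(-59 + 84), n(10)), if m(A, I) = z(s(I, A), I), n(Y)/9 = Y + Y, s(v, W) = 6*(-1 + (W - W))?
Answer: 1080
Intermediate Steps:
s(v, W) = -6 (s(v, W) = 6*(-1 + 0) = 6*(-1) = -6)
n(Y) = 18*Y (n(Y) = 9*(Y + Y) = 9*(2*Y) = 18*Y)
m(A, I) = -6*I (m(A, I) = I*(-6) = -6*I)
-m((67 - 68)*(-59 + 84), n(10)) = -(-6)*18*10 = -(-6)*180 = -1*(-1080) = 1080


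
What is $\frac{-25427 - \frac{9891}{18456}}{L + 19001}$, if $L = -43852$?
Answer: $\frac{156430201}{152883352} \approx 1.0232$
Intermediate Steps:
$\frac{-25427 - \frac{9891}{18456}}{L + 19001} = \frac{-25427 - \frac{9891}{18456}}{-43852 + 19001} = \frac{-25427 - \frac{3297}{6152}}{-24851} = \left(-25427 - \frac{3297}{6152}\right) \left(- \frac{1}{24851}\right) = \left(- \frac{156430201}{6152}\right) \left(- \frac{1}{24851}\right) = \frac{156430201}{152883352}$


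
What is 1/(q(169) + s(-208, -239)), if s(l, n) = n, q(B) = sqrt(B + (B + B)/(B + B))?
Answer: -239/56951 - sqrt(170)/56951 ≈ -0.0044255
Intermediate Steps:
q(B) = sqrt(1 + B) (q(B) = sqrt(B + (2*B)/((2*B))) = sqrt(B + (2*B)*(1/(2*B))) = sqrt(B + 1) = sqrt(1 + B))
1/(q(169) + s(-208, -239)) = 1/(sqrt(1 + 169) - 239) = 1/(sqrt(170) - 239) = 1/(-239 + sqrt(170))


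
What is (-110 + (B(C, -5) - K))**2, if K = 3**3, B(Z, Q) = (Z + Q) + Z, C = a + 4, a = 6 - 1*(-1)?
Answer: 14400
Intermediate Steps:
a = 7 (a = 6 + 1 = 7)
C = 11 (C = 7 + 4 = 11)
B(Z, Q) = Q + 2*Z (B(Z, Q) = (Q + Z) + Z = Q + 2*Z)
K = 27
(-110 + (B(C, -5) - K))**2 = (-110 + ((-5 + 2*11) - 1*27))**2 = (-110 + ((-5 + 22) - 27))**2 = (-110 + (17 - 27))**2 = (-110 - 10)**2 = (-120)**2 = 14400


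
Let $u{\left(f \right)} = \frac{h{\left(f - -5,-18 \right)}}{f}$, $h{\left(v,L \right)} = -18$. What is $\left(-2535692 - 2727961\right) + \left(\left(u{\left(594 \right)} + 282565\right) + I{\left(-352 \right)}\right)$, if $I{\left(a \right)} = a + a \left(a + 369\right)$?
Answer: $- \frac{164584993}{33} \approx -4.9874 \cdot 10^{6}$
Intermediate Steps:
$u{\left(f \right)} = - \frac{18}{f}$
$I{\left(a \right)} = a + a \left(369 + a\right)$
$\left(-2535692 - 2727961\right) + \left(\left(u{\left(594 \right)} + 282565\right) + I{\left(-352 \right)}\right) = \left(-2535692 - 2727961\right) - \left(-282565 + \frac{1}{33} + 352 \left(370 - 352\right)\right) = -5263653 + \left(\left(\left(-18\right) \frac{1}{594} + 282565\right) - 6336\right) = -5263653 + \left(\left(- \frac{1}{33} + 282565\right) - 6336\right) = -5263653 + \left(\frac{9324644}{33} - 6336\right) = -5263653 + \frac{9115556}{33} = - \frac{164584993}{33}$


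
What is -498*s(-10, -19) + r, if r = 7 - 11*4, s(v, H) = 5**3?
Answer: -62287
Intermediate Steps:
s(v, H) = 125
r = -37 (r = 7 - 44 = -37)
-498*s(-10, -19) + r = -498*125 - 37 = -62250 - 37 = -62287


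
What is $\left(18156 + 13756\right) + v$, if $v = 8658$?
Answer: $40570$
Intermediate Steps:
$\left(18156 + 13756\right) + v = \left(18156 + 13756\right) + 8658 = 31912 + 8658 = 40570$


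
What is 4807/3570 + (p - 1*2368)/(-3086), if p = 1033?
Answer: 4900088/2754255 ≈ 1.7791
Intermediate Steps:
4807/3570 + (p - 1*2368)/(-3086) = 4807/3570 + (1033 - 1*2368)/(-3086) = 4807*(1/3570) + (1033 - 2368)*(-1/3086) = 4807/3570 - 1335*(-1/3086) = 4807/3570 + 1335/3086 = 4900088/2754255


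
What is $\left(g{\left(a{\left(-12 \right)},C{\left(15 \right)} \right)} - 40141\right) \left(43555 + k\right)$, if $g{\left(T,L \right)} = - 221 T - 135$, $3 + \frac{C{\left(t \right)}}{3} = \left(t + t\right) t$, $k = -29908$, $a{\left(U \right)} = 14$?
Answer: $-591870390$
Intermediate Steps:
$C{\left(t \right)} = -9 + 6 t^{2}$ ($C{\left(t \right)} = -9 + 3 \left(t + t\right) t = -9 + 3 \cdot 2 t t = -9 + 3 \cdot 2 t^{2} = -9 + 6 t^{2}$)
$g{\left(T,L \right)} = -135 - 221 T$
$\left(g{\left(a{\left(-12 \right)},C{\left(15 \right)} \right)} - 40141\right) \left(43555 + k\right) = \left(\left(-135 - 3094\right) - 40141\right) \left(43555 - 29908\right) = \left(\left(-135 - 3094\right) - 40141\right) 13647 = \left(-3229 - 40141\right) 13647 = \left(-43370\right) 13647 = -591870390$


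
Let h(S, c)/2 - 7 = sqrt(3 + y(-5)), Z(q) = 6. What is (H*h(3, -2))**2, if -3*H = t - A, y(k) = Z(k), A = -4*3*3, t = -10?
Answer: 270400/9 ≈ 30044.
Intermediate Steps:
A = -36 (A = -12*3 = -36)
y(k) = 6
h(S, c) = 20 (h(S, c) = 14 + 2*sqrt(3 + 6) = 14 + 2*sqrt(9) = 14 + 2*3 = 14 + 6 = 20)
H = -26/3 (H = -(-10 - 1*(-36))/3 = -(-10 + 36)/3 = -1/3*26 = -26/3 ≈ -8.6667)
(H*h(3, -2))**2 = (-26/3*20)**2 = (-520/3)**2 = 270400/9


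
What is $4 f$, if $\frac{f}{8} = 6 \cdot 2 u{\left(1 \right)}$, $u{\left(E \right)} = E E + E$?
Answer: $768$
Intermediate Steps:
$u{\left(E \right)} = E + E^{2}$ ($u{\left(E \right)} = E^{2} + E = E + E^{2}$)
$f = 192$ ($f = 8 \cdot 6 \cdot 2 \cdot 1 \left(1 + 1\right) = 8 \cdot 12 \cdot 1 \cdot 2 = 8 \cdot 12 \cdot 2 = 8 \cdot 24 = 192$)
$4 f = 4 \cdot 192 = 768$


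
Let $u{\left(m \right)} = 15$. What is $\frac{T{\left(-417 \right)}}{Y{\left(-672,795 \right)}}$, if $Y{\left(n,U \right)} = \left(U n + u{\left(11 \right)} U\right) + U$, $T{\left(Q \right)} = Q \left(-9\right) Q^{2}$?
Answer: $- \frac{217535139}{173840} \approx -1251.4$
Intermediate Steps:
$T{\left(Q \right)} = - 9 Q^{3}$ ($T{\left(Q \right)} = - 9 Q Q^{2} = - 9 Q^{3}$)
$Y{\left(n,U \right)} = 16 U + U n$ ($Y{\left(n,U \right)} = \left(U n + 15 U\right) + U = \left(15 U + U n\right) + U = 16 U + U n$)
$\frac{T{\left(-417 \right)}}{Y{\left(-672,795 \right)}} = \frac{\left(-9\right) \left(-417\right)^{3}}{795 \left(16 - 672\right)} = \frac{\left(-9\right) \left(-72511713\right)}{795 \left(-656\right)} = \frac{652605417}{-521520} = 652605417 \left(- \frac{1}{521520}\right) = - \frac{217535139}{173840}$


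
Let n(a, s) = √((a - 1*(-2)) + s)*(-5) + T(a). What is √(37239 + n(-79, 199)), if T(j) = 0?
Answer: √(37239 - 5*√122) ≈ 192.83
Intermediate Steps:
n(a, s) = -5*√(2 + a + s) (n(a, s) = √((a - 1*(-2)) + s)*(-5) + 0 = √((a + 2) + s)*(-5) + 0 = √((2 + a) + s)*(-5) + 0 = √(2 + a + s)*(-5) + 0 = -5*√(2 + a + s) + 0 = -5*√(2 + a + s))
√(37239 + n(-79, 199)) = √(37239 - 5*√(2 - 79 + 199)) = √(37239 - 5*√122)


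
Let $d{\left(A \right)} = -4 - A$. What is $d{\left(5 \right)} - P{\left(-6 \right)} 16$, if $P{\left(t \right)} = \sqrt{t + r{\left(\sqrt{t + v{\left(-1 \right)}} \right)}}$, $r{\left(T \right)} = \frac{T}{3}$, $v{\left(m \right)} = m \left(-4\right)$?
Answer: $-9 - \frac{16 \sqrt{-54 + 3 i \sqrt{2}}}{3} \approx -10.538 - 39.222 i$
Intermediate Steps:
$v{\left(m \right)} = - 4 m$
$r{\left(T \right)} = \frac{T}{3}$ ($r{\left(T \right)} = T \frac{1}{3} = \frac{T}{3}$)
$P{\left(t \right)} = \sqrt{t + \frac{\sqrt{4 + t}}{3}}$ ($P{\left(t \right)} = \sqrt{t + \frac{\sqrt{t - -4}}{3}} = \sqrt{t + \frac{\sqrt{t + 4}}{3}} = \sqrt{t + \frac{\sqrt{4 + t}}{3}}$)
$d{\left(5 \right)} - P{\left(-6 \right)} 16 = \left(-4 - 5\right) - \frac{\sqrt{3 \sqrt{4 - 6} + 9 \left(-6\right)}}{3} \cdot 16 = \left(-4 - 5\right) - \frac{\sqrt{3 \sqrt{-2} - 54}}{3} \cdot 16 = -9 - \frac{\sqrt{3 i \sqrt{2} - 54}}{3} \cdot 16 = -9 - \frac{\sqrt{-54 + 3 i \sqrt{2}}}{3} \cdot 16 = -9 - \frac{16 \sqrt{-54 + 3 i \sqrt{2}}}{3}$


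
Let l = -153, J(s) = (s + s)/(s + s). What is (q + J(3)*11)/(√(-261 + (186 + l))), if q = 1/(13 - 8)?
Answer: -28*I*√57/285 ≈ -0.74174*I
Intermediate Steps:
q = ⅕ (q = 1/5 = ⅕ ≈ 0.20000)
J(s) = 1 (J(s) = (2*s)/((2*s)) = (2*s)*(1/(2*s)) = 1)
(q + J(3)*11)/(√(-261 + (186 + l))) = (⅕ + 1*11)/(√(-261 + (186 - 153))) = (⅕ + 11)/(√(-261 + 33)) = 56/(5*(√(-228))) = 56/(5*((2*I*√57))) = 56*(-I*√57/114)/5 = -28*I*√57/285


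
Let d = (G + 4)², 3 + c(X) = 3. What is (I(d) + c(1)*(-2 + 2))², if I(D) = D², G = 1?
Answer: 390625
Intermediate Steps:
c(X) = 0 (c(X) = -3 + 3 = 0)
d = 25 (d = (1 + 4)² = 5² = 25)
(I(d) + c(1)*(-2 + 2))² = (25² + 0*(-2 + 2))² = (625 + 0*0)² = (625 + 0)² = 625² = 390625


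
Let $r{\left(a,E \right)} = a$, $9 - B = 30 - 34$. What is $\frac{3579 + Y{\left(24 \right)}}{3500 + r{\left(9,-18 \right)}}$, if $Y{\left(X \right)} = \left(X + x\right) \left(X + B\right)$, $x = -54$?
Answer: $\frac{2469}{3509} \approx 0.70362$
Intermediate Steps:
$B = 13$ ($B = 9 - \left(30 - 34\right) = 9 - -4 = 9 + 4 = 13$)
$Y{\left(X \right)} = \left(-54 + X\right) \left(13 + X\right)$ ($Y{\left(X \right)} = \left(X - 54\right) \left(X + 13\right) = \left(-54 + X\right) \left(13 + X\right)$)
$\frac{3579 + Y{\left(24 \right)}}{3500 + r{\left(9,-18 \right)}} = \frac{3579 - \left(1686 - 576\right)}{3500 + 9} = \frac{3579 - 1110}{3509} = \left(3579 - 1110\right) \frac{1}{3509} = 2469 \cdot \frac{1}{3509} = \frac{2469}{3509}$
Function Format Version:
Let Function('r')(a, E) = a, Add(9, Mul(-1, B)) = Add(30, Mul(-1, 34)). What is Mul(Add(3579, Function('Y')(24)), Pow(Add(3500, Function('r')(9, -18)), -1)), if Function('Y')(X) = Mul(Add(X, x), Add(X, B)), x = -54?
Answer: Rational(2469, 3509) ≈ 0.70362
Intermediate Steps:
B = 13 (B = Add(9, Mul(-1, Add(30, Mul(-1, 34)))) = Add(9, Mul(-1, Add(30, -34))) = Add(9, Mul(-1, -4)) = Add(9, 4) = 13)
Function('Y')(X) = Mul(Add(-54, X), Add(13, X)) (Function('Y')(X) = Mul(Add(X, -54), Add(X, 13)) = Mul(Add(-54, X), Add(13, X)))
Mul(Add(3579, Function('Y')(24)), Pow(Add(3500, Function('r')(9, -18)), -1)) = Mul(Add(3579, Add(-702, Pow(24, 2), Mul(-41, 24))), Pow(Add(3500, 9), -1)) = Mul(Add(3579, Add(-702, 576, -984)), Pow(3509, -1)) = Mul(Add(3579, -1110), Rational(1, 3509)) = Mul(2469, Rational(1, 3509)) = Rational(2469, 3509)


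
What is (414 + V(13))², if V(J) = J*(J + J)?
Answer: 565504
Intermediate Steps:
V(J) = 2*J² (V(J) = J*(2*J) = 2*J²)
(414 + V(13))² = (414 + 2*13²)² = (414 + 2*169)² = (414 + 338)² = 752² = 565504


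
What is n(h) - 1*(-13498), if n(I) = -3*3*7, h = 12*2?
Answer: 13435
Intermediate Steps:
h = 24
n(I) = -63 (n(I) = -9*7 = -63)
n(h) - 1*(-13498) = -63 - 1*(-13498) = -63 + 13498 = 13435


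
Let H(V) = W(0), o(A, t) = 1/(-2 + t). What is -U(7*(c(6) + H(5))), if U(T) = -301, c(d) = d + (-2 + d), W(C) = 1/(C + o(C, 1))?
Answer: 301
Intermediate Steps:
W(C) = 1/(-1 + C) (W(C) = 1/(C + 1/(-2 + 1)) = 1/(C + 1/(-1)) = 1/(C - 1) = 1/(-1 + C))
c(d) = -2 + 2*d
H(V) = -1 (H(V) = 1/(-1 + 0) = 1/(-1) = -1)
-U(7*(c(6) + H(5))) = -1*(-301) = 301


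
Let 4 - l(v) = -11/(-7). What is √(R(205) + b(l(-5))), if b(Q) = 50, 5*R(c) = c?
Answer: √91 ≈ 9.5394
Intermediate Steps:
l(v) = 17/7 (l(v) = 4 - (-11)/(-7) = 4 - (-11)*(-1)/7 = 4 - 1*11/7 = 4 - 11/7 = 17/7)
R(c) = c/5
√(R(205) + b(l(-5))) = √((⅕)*205 + 50) = √(41 + 50) = √91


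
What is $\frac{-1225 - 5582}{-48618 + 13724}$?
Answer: $\frac{6807}{34894} \approx 0.19508$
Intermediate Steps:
$\frac{-1225 - 5582}{-48618 + 13724} = - \frac{6807}{-34894} = \left(-6807\right) \left(- \frac{1}{34894}\right) = \frac{6807}{34894}$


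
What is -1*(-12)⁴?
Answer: -20736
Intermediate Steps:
-1*(-12)⁴ = -1*20736 = -20736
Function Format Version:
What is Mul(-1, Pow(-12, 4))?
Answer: -20736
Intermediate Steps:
Mul(-1, Pow(-12, 4)) = Mul(-1, 20736) = -20736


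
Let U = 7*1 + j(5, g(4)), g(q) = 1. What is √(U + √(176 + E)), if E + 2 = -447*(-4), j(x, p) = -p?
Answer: √(6 + 3*√218) ≈ 7.0919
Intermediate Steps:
E = 1786 (E = -2 - 447*(-4) = -2 + 1788 = 1786)
U = 6 (U = 7*1 - 1*1 = 7 - 1 = 6)
√(U + √(176 + E)) = √(6 + √(176 + 1786)) = √(6 + √1962) = √(6 + 3*√218)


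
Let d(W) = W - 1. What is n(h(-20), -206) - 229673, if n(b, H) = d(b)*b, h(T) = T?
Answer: -229253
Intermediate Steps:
d(W) = -1 + W
n(b, H) = b*(-1 + b) (n(b, H) = (-1 + b)*b = b*(-1 + b))
n(h(-20), -206) - 229673 = -20*(-1 - 20) - 229673 = -20*(-21) - 229673 = 420 - 229673 = -229253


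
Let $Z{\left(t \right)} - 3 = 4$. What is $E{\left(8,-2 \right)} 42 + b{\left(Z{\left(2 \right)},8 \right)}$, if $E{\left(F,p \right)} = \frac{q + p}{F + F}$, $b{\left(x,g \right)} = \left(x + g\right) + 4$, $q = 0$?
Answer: $\frac{55}{4} \approx 13.75$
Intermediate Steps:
$Z{\left(t \right)} = 7$ ($Z{\left(t \right)} = 3 + 4 = 7$)
$b{\left(x,g \right)} = 4 + g + x$ ($b{\left(x,g \right)} = \left(g + x\right) + 4 = 4 + g + x$)
$E{\left(F,p \right)} = \frac{p}{2 F}$ ($E{\left(F,p \right)} = \frac{0 + p}{F + F} = \frac{p}{2 F}$)
$E{\left(8,-2 \right)} 42 + b{\left(Z{\left(2 \right)},8 \right)} = \frac{1}{2} \left(-2\right) \frac{1}{8} \cdot 42 + \left(4 + 8 + 7\right) = \frac{1}{2} \left(-2\right) \frac{1}{8} \cdot 42 + 19 = \left(- \frac{1}{8}\right) 42 + 19 = - \frac{21}{4} + 19 = \frac{55}{4}$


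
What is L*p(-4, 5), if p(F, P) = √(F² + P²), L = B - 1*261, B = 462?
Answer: 201*√41 ≈ 1287.0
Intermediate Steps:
L = 201 (L = 462 - 1*261 = 462 - 261 = 201)
L*p(-4, 5) = 201*√((-4)² + 5²) = 201*√(16 + 25) = 201*√41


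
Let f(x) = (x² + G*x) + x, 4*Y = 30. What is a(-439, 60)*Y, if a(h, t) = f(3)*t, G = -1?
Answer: 4050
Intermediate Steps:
Y = 15/2 (Y = (¼)*30 = 15/2 ≈ 7.5000)
f(x) = x² (f(x) = (x² - x) + x = x²)
a(h, t) = 9*t (a(h, t) = 3²*t = 9*t)
a(-439, 60)*Y = (9*60)*(15/2) = 540*(15/2) = 4050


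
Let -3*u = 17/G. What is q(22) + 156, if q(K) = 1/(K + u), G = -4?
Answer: 43848/281 ≈ 156.04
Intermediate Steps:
u = 17/12 (u = -17/(3*(-4)) = -17*(-1)/(3*4) = -1/3*(-17/4) = 17/12 ≈ 1.4167)
q(K) = 1/(17/12 + K) (q(K) = 1/(K + 17/12) = 1/(17/12 + K))
q(22) + 156 = 12/(17 + 12*22) + 156 = 12/(17 + 264) + 156 = 12/281 + 156 = 43848/281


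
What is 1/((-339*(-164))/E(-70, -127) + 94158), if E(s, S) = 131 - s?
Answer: 67/6327118 ≈ 1.0589e-5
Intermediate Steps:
1/((-339*(-164))/E(-70, -127) + 94158) = 1/((-339*(-164))/(131 - 1*(-70)) + 94158) = 1/(55596/(131 + 70) + 94158) = 1/(55596/201 + 94158) = 1/(55596*(1/201) + 94158) = 1/(18532/67 + 94158) = 1/(6327118/67) = 67/6327118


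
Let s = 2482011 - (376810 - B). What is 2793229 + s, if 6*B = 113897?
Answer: 29504477/6 ≈ 4.9174e+6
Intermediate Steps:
B = 113897/6 (B = (⅙)*113897 = 113897/6 ≈ 18983.)
s = 12745103/6 (s = 2482011 - (376810 - 1*113897/6) = 2482011 - (376810 - 113897/6) = 2482011 - 1*2146963/6 = 2482011 - 2146963/6 = 12745103/6 ≈ 2.1242e+6)
2793229 + s = 2793229 + 12745103/6 = 29504477/6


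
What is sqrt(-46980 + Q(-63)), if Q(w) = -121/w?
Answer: I*sqrt(20717333)/21 ≈ 216.74*I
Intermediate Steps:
sqrt(-46980 + Q(-63)) = sqrt(-46980 - 121/(-63)) = sqrt(-46980 - 121*(-1/63)) = sqrt(-46980 + 121/63) = sqrt(-2959619/63) = I*sqrt(20717333)/21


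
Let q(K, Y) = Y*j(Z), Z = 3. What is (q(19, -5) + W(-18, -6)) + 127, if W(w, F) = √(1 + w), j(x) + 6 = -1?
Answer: 162 + I*√17 ≈ 162.0 + 4.1231*I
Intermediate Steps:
j(x) = -7 (j(x) = -6 - 1 = -7)
q(K, Y) = -7*Y (q(K, Y) = Y*(-7) = -7*Y)
(q(19, -5) + W(-18, -6)) + 127 = (-7*(-5) + √(1 - 18)) + 127 = (35 + √(-17)) + 127 = (35 + I*√17) + 127 = 162 + I*√17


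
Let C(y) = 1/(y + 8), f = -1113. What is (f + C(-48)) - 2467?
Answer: -143201/40 ≈ -3580.0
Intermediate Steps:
C(y) = 1/(8 + y)
(f + C(-48)) - 2467 = (-1113 + 1/(8 - 48)) - 2467 = (-1113 + 1/(-40)) - 2467 = (-1113 - 1/40) - 2467 = -44521/40 - 2467 = -143201/40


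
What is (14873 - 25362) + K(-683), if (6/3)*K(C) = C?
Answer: -21661/2 ≈ -10831.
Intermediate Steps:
K(C) = C/2
(14873 - 25362) + K(-683) = (14873 - 25362) + (½)*(-683) = -10489 - 683/2 = -21661/2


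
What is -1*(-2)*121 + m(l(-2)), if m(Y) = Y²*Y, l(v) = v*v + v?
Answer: 250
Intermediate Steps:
l(v) = v + v² (l(v) = v² + v = v + v²)
m(Y) = Y³
-1*(-2)*121 + m(l(-2)) = -1*(-2)*121 + (-2*(1 - 2))³ = 2*121 + (-2*(-1))³ = 242 + 2³ = 242 + 8 = 250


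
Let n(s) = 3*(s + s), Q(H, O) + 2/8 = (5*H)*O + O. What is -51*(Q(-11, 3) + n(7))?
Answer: 24531/4 ≈ 6132.8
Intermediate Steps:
Q(H, O) = -1/4 + O + 5*H*O (Q(H, O) = -1/4 + ((5*H)*O + O) = -1/4 + (5*H*O + O) = -1/4 + (O + 5*H*O) = -1/4 + O + 5*H*O)
n(s) = 6*s (n(s) = 3*(2*s) = 6*s)
-51*(Q(-11, 3) + n(7)) = -51*((-1/4 + 3 + 5*(-11)*3) + 6*7) = -51*((-1/4 + 3 - 165) + 42) = -51*(-649/4 + 42) = -51*(-481/4) = 24531/4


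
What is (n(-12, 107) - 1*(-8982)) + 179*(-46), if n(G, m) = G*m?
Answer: -536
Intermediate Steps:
(n(-12, 107) - 1*(-8982)) + 179*(-46) = (-12*107 - 1*(-8982)) + 179*(-46) = (-1284 + 8982) - 8234 = 7698 - 8234 = -536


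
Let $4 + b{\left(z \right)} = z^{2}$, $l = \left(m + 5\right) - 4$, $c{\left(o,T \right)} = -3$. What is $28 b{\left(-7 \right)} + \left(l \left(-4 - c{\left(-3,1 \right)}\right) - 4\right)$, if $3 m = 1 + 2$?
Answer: $1254$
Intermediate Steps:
$m = 1$ ($m = \frac{1 + 2}{3} = \frac{1}{3} \cdot 3 = 1$)
$l = 2$ ($l = \left(1 + 5\right) - 4 = 6 - 4 = 2$)
$b{\left(z \right)} = -4 + z^{2}$
$28 b{\left(-7 \right)} + \left(l \left(-4 - c{\left(-3,1 \right)}\right) - 4\right) = 28 \left(-4 + \left(-7\right)^{2}\right) - \left(4 - 2 \left(-4 - -3\right)\right) = 28 \left(-4 + 49\right) - \left(4 - 2 \left(-4 + 3\right)\right) = 28 \cdot 45 + \left(2 \left(-1\right) - 4\right) = 1260 - 6 = 1254$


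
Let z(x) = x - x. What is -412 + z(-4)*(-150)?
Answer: -412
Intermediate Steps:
z(x) = 0
-412 + z(-4)*(-150) = -412 + 0*(-150) = -412 + 0 = -412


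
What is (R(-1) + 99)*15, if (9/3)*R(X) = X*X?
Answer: 1490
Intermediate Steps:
R(X) = X²/3 (R(X) = (X*X)/3 = X²/3)
(R(-1) + 99)*15 = ((⅓)*(-1)² + 99)*15 = ((⅓)*1 + 99)*15 = (⅓ + 99)*15 = (298/3)*15 = 1490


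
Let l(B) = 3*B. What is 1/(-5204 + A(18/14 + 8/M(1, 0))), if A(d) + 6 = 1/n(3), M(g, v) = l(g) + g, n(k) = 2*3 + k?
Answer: -9/46889 ≈ -0.00019194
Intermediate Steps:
n(k) = 6 + k
M(g, v) = 4*g (M(g, v) = 3*g + g = 4*g)
A(d) = -53/9 (A(d) = -6 + 1/(6 + 3) = -6 + 1/9 = -53/9)
1/(-5204 + A(18/14 + 8/M(1, 0))) = 1/(-5204 - 53/9) = 1/(-46889/9) = -9/46889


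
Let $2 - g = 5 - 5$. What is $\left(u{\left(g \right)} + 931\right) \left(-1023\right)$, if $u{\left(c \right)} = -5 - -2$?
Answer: $-949344$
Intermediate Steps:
$g = 2$ ($g = 2 - \left(5 - 5\right) = 2 - 0 = 2 + 0 = 2$)
$u{\left(c \right)} = -3$ ($u{\left(c \right)} = -5 + 2 = -3$)
$\left(u{\left(g \right)} + 931\right) \left(-1023\right) = \left(-3 + 931\right) \left(-1023\right) = 928 \left(-1023\right) = -949344$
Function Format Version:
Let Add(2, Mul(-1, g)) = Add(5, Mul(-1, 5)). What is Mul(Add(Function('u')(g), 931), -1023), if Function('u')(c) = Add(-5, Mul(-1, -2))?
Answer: -949344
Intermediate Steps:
g = 2 (g = Add(2, Mul(-1, Add(5, Mul(-1, 5)))) = Add(2, Mul(-1, Add(5, -5))) = Add(2, Mul(-1, 0)) = Add(2, 0) = 2)
Function('u')(c) = -3 (Function('u')(c) = Add(-5, 2) = -3)
Mul(Add(Function('u')(g), 931), -1023) = Mul(Add(-3, 931), -1023) = Mul(928, -1023) = -949344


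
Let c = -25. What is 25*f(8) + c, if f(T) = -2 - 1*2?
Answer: -125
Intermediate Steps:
f(T) = -4 (f(T) = -2 - 2 = -4)
25*f(8) + c = 25*(-4) - 25 = -100 - 25 = -125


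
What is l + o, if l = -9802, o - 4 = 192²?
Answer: 27066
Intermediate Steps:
o = 36868 (o = 4 + 192² = 4 + 36864 = 36868)
l + o = -9802 + 36868 = 27066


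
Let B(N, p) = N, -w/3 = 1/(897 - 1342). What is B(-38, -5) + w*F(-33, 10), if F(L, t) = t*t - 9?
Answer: -16637/445 ≈ -37.387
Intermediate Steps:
w = 3/445 (w = -3/(897 - 1342) = -3/(-445) = -3*(-1/445) = 3/445 ≈ 0.0067416)
F(L, t) = -9 + t**2 (F(L, t) = t**2 - 9 = -9 + t**2)
B(-38, -5) + w*F(-33, 10) = -38 + 3*(-9 + 10**2)/445 = -38 + 3*(-9 + 100)/445 = -38 + (3/445)*91 = -38 + 273/445 = -16637/445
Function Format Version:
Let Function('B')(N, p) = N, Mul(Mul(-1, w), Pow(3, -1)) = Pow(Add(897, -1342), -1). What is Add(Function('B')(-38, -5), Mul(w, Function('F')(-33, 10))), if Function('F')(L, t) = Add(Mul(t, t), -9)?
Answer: Rational(-16637, 445) ≈ -37.387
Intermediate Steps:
w = Rational(3, 445) (w = Mul(-3, Pow(Add(897, -1342), -1)) = Mul(-3, Pow(-445, -1)) = Mul(-3, Rational(-1, 445)) = Rational(3, 445) ≈ 0.0067416)
Function('F')(L, t) = Add(-9, Pow(t, 2)) (Function('F')(L, t) = Add(Pow(t, 2), -9) = Add(-9, Pow(t, 2)))
Add(Function('B')(-38, -5), Mul(w, Function('F')(-33, 10))) = Add(-38, Mul(Rational(3, 445), Add(-9, Pow(10, 2)))) = Add(-38, Mul(Rational(3, 445), Add(-9, 100))) = Add(-38, Mul(Rational(3, 445), 91)) = Add(-38, Rational(273, 445)) = Rational(-16637, 445)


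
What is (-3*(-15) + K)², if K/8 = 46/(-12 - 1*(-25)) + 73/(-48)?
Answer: 22743361/6084 ≈ 3738.2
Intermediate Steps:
K = 1259/78 (K = 8*(46/(-12 - 1*(-25)) + 73/(-48)) = 8*(46/(-12 + 25) + 73*(-1/48)) = 8*(46/13 - 73/48) = 8*(1259/624) = 1259/78 ≈ 16.141)
(-3*(-15) + K)² = (-3*(-15) + 1259/78)² = (45 + 1259/78)² = (4769/78)² = 22743361/6084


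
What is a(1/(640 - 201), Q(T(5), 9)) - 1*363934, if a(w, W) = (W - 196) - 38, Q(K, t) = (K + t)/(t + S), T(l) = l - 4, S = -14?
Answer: -364170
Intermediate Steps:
T(l) = -4 + l
Q(K, t) = (K + t)/(-14 + t) (Q(K, t) = (K + t)/(t - 14) = (K + t)/(-14 + t))
a(w, W) = -234 + W (a(w, W) = (-196 + W) - 38 = -234 + W)
a(1/(640 - 201), Q(T(5), 9)) - 1*363934 = (-234 + ((-4 + 5) + 9)/(-14 + 9)) - 1*363934 = (-234 + (1 + 9)/(-5)) - 363934 = (-234 - ⅕*10) - 363934 = (-234 - 2) - 363934 = -236 - 363934 = -364170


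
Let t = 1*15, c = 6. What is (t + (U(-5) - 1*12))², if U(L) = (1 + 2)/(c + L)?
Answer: 36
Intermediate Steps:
U(L) = 3/(6 + L) (U(L) = (1 + 2)/(6 + L) = 3/(6 + L))
t = 15
(t + (U(-5) - 1*12))² = (15 + (3/(6 - 5) - 1*12))² = (15 + (3/1 - 12))² = (15 + (3*1 - 12))² = (15 + (3 - 12))² = (15 - 9)² = 6² = 36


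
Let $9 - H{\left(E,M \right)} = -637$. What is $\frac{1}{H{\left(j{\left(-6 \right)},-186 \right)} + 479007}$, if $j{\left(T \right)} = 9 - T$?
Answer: $\frac{1}{479653} \approx 2.0848 \cdot 10^{-6}$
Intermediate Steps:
$H{\left(E,M \right)} = 646$ ($H{\left(E,M \right)} = 9 - -637 = 9 + 637 = 646$)
$\frac{1}{H{\left(j{\left(-6 \right)},-186 \right)} + 479007} = \frac{1}{646 + 479007} = \frac{1}{479653}$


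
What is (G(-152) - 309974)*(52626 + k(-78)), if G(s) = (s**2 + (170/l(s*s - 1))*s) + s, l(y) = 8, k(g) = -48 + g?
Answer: -15238230000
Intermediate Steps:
G(s) = s**2 + 89*s/4 (G(s) = (s**2 + (170/8)*s) + s = (s**2 + (170*(1/8))*s) + s = (s**2 + 85*s/4) + s = s**2 + 89*s/4)
(G(-152) - 309974)*(52626 + k(-78)) = ((1/4)*(-152)*(89 + 4*(-152)) - 309974)*(52626 + (-48 - 78)) = ((1/4)*(-152)*(89 - 608) - 309974)*(52626 - 126) = ((1/4)*(-152)*(-519) - 309974)*52500 = (19722 - 309974)*52500 = -290252*52500 = -15238230000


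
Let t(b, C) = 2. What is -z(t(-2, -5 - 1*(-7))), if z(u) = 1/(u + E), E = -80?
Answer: 1/78 ≈ 0.012821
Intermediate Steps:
z(u) = 1/(-80 + u) (z(u) = 1/(u - 80) = 1/(-80 + u))
-z(t(-2, -5 - 1*(-7))) = -1/(-80 + 2) = -1/(-78) = -1*(-1/78) = 1/78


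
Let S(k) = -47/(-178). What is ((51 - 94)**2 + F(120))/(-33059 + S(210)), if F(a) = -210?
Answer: -291742/5884455 ≈ -0.049578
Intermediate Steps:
S(k) = 47/178 (S(k) = -47*(-1/178) = 47/178)
((51 - 94)**2 + F(120))/(-33059 + S(210)) = ((51 - 94)**2 - 210)/(-33059 + 47/178) = ((-43)**2 - 210)/(-5884455/178) = (1849 - 210)*(-178/5884455) = 1639*(-178/5884455) = -291742/5884455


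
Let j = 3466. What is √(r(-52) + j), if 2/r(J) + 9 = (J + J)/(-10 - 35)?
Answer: 2*√78498994/301 ≈ 58.870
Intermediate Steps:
r(J) = 2/(-9 - 2*J/45) (r(J) = 2/(-9 + (J + J)/(-10 - 35)) = 2/(-9 + (2*J)/(-45)) = 2/(-9 + (2*J)*(-1/45)) = 2/(-9 - 2*J/45))
√(r(-52) + j) = √(-90/(405 + 2*(-52)) + 3466) = √(-90/(405 - 104) + 3466) = √(-90/301 + 3466) = √(1043176/301) = 2*√78498994/301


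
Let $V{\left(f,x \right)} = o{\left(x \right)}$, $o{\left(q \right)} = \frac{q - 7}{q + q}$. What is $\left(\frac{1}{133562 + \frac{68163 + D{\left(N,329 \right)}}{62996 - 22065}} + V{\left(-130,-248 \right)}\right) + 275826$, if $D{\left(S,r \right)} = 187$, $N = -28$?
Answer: $\frac{186981394634446937}{677894926928} \approx 2.7583 \cdot 10^{5}$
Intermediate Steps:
$o{\left(q \right)} = \frac{-7 + q}{2 q}$
$V{\left(f,x \right)} = \frac{-7 + x}{2 x}$
$\left(\frac{1}{133562 + \frac{68163 + D{\left(N,329 \right)}}{62996 - 22065}} + V{\left(-130,-248 \right)}\right) + 275826 = \left(\frac{1}{133562 + \frac{68163 + 187}{62996 - 22065}} + \frac{-7 - 248}{2 \left(-248\right)}\right) + 275826 = \left(\frac{1}{133562 + \frac{68350}{40931}} + \frac{1}{2} \left(- \frac{1}{248}\right) \left(-255\right)\right) + 275826 = \left(\frac{1}{133562 + 68350 \cdot \frac{1}{40931}} + \frac{255}{496}\right) + 275826 = \left(\frac{1}{133562 + \frac{68350}{40931}} + \frac{255}{496}\right) + 275826 = \left(\frac{1}{\frac{5466894572}{40931}} + \frac{255}{496}\right) + 275826 = \left(\frac{40931}{5466894572} + \frac{255}{496}\right) + 275826 = \frac{348519604409}{677894926928} + 275826 = \frac{186981394634446937}{677894926928}$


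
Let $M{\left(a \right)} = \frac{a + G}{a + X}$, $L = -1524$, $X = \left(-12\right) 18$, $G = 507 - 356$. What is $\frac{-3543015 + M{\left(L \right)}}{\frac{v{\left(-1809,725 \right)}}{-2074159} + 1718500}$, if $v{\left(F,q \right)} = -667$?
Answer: $- \frac{12786868174109593}{6202129501370580} \approx -2.0617$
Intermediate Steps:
$G = 151$ ($G = 507 - 356 = 151$)
$X = -216$
$M{\left(a \right)} = \frac{151 + a}{-216 + a}$ ($M{\left(a \right)} = \frac{a + 151}{a - 216} = \frac{151 + a}{-216 + a}$)
$\frac{-3543015 + M{\left(L \right)}}{\frac{v{\left(-1809,725 \right)}}{-2074159} + 1718500} = \frac{-3543015 + \frac{151 - 1524}{-216 - 1524}}{- \frac{667}{-2074159} + 1718500} = \frac{-3543015 + \frac{1}{-1740} \left(-1373\right)}{\left(-667\right) \left(- \frac{1}{2074159}\right) + 1718500} = \frac{-3543015 - - \frac{1373}{1740}}{\frac{667}{2074159} + 1718500} = \frac{-3543015 + \frac{1373}{1740}}{\frac{3564442242167}{2074159}} = \left(- \frac{6164844727}{1740}\right) \frac{2074159}{3564442242167} = - \frac{12786868174109593}{6202129501370580}$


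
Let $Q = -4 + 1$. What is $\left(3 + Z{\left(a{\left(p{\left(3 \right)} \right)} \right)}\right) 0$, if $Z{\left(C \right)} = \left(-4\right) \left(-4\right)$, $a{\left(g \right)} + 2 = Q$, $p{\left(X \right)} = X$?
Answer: $0$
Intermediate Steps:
$Q = -3$
$a{\left(g \right)} = -5$ ($a{\left(g \right)} = -2 - 3 = -5$)
$Z{\left(C \right)} = 16$
$\left(3 + Z{\left(a{\left(p{\left(3 \right)} \right)} \right)}\right) 0 = \left(3 + 16\right) 0 = 19 \cdot 0 = 0$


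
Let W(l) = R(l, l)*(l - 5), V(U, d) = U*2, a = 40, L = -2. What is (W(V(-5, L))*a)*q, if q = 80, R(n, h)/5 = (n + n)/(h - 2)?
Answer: -400000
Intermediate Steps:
R(n, h) = 10*n/(-2 + h) (R(n, h) = 5*((n + n)/(h - 2)) = 5*((2*n)/(-2 + h)) = 5*(2*n/(-2 + h)) = 10*n/(-2 + h))
V(U, d) = 2*U
W(l) = 10*l*(-5 + l)/(-2 + l) (W(l) = (10*l/(-2 + l))*(l - 5) = (10*l/(-2 + l))*(-5 + l) = 10*l*(-5 + l)/(-2 + l))
(W(V(-5, L))*a)*q = ((10*(2*(-5))*(-5 + 2*(-5))/(-2 + 2*(-5)))*40)*80 = ((10*(-10)*(-5 - 10)/(-2 - 10))*40)*80 = ((10*(-10)*(-15)/(-12))*40)*80 = ((10*(-10)*(-1/12)*(-15))*40)*80 = -125*40*80 = -5000*80 = -400000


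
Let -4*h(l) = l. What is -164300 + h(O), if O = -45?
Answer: -657155/4 ≈ -1.6429e+5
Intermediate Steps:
h(l) = -l/4
-164300 + h(O) = -164300 - 1/4*(-45) = -164300 + 45/4 = -657155/4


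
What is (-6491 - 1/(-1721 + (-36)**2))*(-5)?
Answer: 2758674/85 ≈ 32455.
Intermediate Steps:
(-6491 - 1/(-1721 + (-36)**2))*(-5) = (-6491 - 1/(-1721 + 1296))*(-5) = (-6491 - 1/(-425))*(-5) = (-6491 - 1*(-1/425))*(-5) = (-6491 + 1/425)*(-5) = -2758674/425*(-5) = 2758674/85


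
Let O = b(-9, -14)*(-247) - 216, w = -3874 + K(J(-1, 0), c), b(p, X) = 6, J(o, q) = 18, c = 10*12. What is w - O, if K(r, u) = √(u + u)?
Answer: -2176 + 4*√15 ≈ -2160.5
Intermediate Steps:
c = 120
K(r, u) = √2*√u (K(r, u) = √(2*u) = √2*√u)
w = -3874 + 4*√15 (w = -3874 + √2*√120 = -3874 + √2*(2*√30) = -3874 + 4*√15 ≈ -3858.5)
O = -1698 (O = 6*(-247) - 216 = -1482 - 216 = -1698)
w - O = (-3874 + 4*√15) - 1*(-1698) = (-3874 + 4*√15) + 1698 = -2176 + 4*√15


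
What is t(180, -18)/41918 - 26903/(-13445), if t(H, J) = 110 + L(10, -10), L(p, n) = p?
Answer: 564666677/281793755 ≈ 2.0038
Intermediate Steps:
t(H, J) = 120 (t(H, J) = 110 + 10 = 120)
t(180, -18)/41918 - 26903/(-13445) = 120/41918 - 26903/(-13445) = 120*(1/41918) - 26903*(-1/13445) = 60/20959 + 26903/13445 = 564666677/281793755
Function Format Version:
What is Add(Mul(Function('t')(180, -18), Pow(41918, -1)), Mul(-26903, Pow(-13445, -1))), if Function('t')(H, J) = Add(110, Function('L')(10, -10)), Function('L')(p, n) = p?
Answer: Rational(564666677, 281793755) ≈ 2.0038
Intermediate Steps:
Function('t')(H, J) = 120 (Function('t')(H, J) = Add(110, 10) = 120)
Add(Mul(Function('t')(180, -18), Pow(41918, -1)), Mul(-26903, Pow(-13445, -1))) = Add(Mul(120, Pow(41918, -1)), Mul(-26903, Pow(-13445, -1))) = Add(Mul(120, Rational(1, 41918)), Mul(-26903, Rational(-1, 13445))) = Add(Rational(60, 20959), Rational(26903, 13445)) = Rational(564666677, 281793755)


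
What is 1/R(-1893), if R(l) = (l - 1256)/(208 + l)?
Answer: 1685/3149 ≈ 0.53509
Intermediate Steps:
R(l) = (-1256 + l)/(208 + l)
1/R(-1893) = 1/((-1256 - 1893)/(208 - 1893)) = 1/(-3149/(-1685)) = 1/(-1/1685*(-3149)) = 1/(3149/1685) = 1685/3149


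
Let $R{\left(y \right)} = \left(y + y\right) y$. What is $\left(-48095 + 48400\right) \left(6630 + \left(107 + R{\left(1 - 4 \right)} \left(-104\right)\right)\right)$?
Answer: $1483825$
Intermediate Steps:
$R{\left(y \right)} = 2 y^{2}$ ($R{\left(y \right)} = 2 y y = 2 y^{2}$)
$\left(-48095 + 48400\right) \left(6630 + \left(107 + R{\left(1 - 4 \right)} \left(-104\right)\right)\right) = \left(-48095 + 48400\right) \left(6630 + \left(107 + 2 \left(1 - 4\right)^{2} \left(-104\right)\right)\right) = 305 \left(6630 + \left(107 + 2 \left(1 - 4\right)^{2} \left(-104\right)\right)\right) = 305 \left(6630 + \left(107 + 2 \left(-3\right)^{2} \left(-104\right)\right)\right) = 305 \left(6630 + \left(107 + 2 \cdot 9 \left(-104\right)\right)\right) = 305 \left(6630 + \left(107 + 18 \left(-104\right)\right)\right) = 305 \left(6630 + \left(107 - 1872\right)\right) = 305 \left(6630 - 1765\right) = 305 \cdot 4865 = 1483825$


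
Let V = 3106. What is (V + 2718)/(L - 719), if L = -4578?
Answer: -5824/5297 ≈ -1.0995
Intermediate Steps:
(V + 2718)/(L - 719) = (3106 + 2718)/(-4578 - 719) = 5824/(-5297) = 5824*(-1/5297) = -5824/5297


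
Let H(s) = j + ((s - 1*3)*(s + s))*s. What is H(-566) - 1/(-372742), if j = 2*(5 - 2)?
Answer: -135888732704523/372742 ≈ -3.6456e+8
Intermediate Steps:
j = 6 (j = 2*3 = 6)
H(s) = 6 + 2*s²*(-3 + s) (H(s) = 6 + ((s - 1*3)*(s + s))*s = 6 + ((s - 3)*(2*s))*s = 6 + ((-3 + s)*(2*s))*s = 6 + (2*s*(-3 + s))*s = 6 + 2*s²*(-3 + s))
H(-566) - 1/(-372742) = (6 - 6*(-566)² + 2*(-566)³) - 1/(-372742) = (6 - 6*320356 + 2*(-181321496)) - 1*(-1/372742) = (6 - 1922136 - 362642992) + 1/372742 = -364565122 + 1/372742 = -135888732704523/372742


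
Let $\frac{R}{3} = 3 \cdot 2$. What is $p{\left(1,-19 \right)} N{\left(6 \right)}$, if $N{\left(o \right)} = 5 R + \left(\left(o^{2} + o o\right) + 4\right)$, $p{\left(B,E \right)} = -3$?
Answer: $-498$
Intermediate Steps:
$R = 18$ ($R = 3 \cdot 3 \cdot 2 = 3 \cdot 6 = 18$)
$N{\left(o \right)} = 94 + 2 o^{2}$ ($N{\left(o \right)} = 5 \cdot 18 + \left(\left(o^{2} + o o\right) + 4\right) = 90 + \left(\left(o^{2} + o^{2}\right) + 4\right) = 90 + \left(2 o^{2} + 4\right) = 90 + \left(4 + 2 o^{2}\right) = 94 + 2 o^{2}$)
$p{\left(1,-19 \right)} N{\left(6 \right)} = - 3 \left(94 + 2 \cdot 6^{2}\right) = - 3 \left(94 + 2 \cdot 36\right) = - 3 \left(94 + 72\right) = \left(-3\right) 166 = -498$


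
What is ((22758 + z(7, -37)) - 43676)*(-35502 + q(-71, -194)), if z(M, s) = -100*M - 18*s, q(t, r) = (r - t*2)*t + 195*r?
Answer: 1459097280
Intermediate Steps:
q(t, r) = 195*r + t*(r - 2*t) (q(t, r) = (r - 2*t)*t + 195*r = t*(r - 2*t) + 195*r = 195*r + t*(r - 2*t))
((22758 + z(7, -37)) - 43676)*(-35502 + q(-71, -194)) = ((22758 + (-100*7 - 18*(-37))) - 43676)*(-35502 + (-2*(-71)**2 + 195*(-194) - 194*(-71))) = ((22758 + (-700 + 666)) - 43676)*(-35502 + (-2*5041 - 37830 + 13774)) = ((22758 - 34) - 43676)*(-35502 + (-10082 - 37830 + 13774)) = (22724 - 43676)*(-35502 - 34138) = -20952*(-69640) = 1459097280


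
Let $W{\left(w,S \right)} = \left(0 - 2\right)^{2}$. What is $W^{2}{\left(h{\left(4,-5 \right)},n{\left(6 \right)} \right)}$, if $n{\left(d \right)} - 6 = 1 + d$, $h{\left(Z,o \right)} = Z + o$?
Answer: $16$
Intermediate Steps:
$n{\left(d \right)} = 7 + d$ ($n{\left(d \right)} = 6 + \left(1 + d\right) = 7 + d$)
$W{\left(w,S \right)} = 4$ ($W{\left(w,S \right)} = \left(-2\right)^{2} = 4$)
$W^{2}{\left(h{\left(4,-5 \right)},n{\left(6 \right)} \right)} = 4^{2} = 16$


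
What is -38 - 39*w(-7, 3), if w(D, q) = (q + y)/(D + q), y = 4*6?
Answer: 901/4 ≈ 225.25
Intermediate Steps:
y = 24
w(D, q) = (24 + q)/(D + q) (w(D, q) = (q + 24)/(D + q) = (24 + q)/(D + q))
-38 - 39*w(-7, 3) = -38 - 39*(24 + 3)/(-7 + 3) = -38 - 39*27/(-4) = -38 - (-39)*27/4 = -38 - 39*(-27/4) = -38 + 1053/4 = 901/4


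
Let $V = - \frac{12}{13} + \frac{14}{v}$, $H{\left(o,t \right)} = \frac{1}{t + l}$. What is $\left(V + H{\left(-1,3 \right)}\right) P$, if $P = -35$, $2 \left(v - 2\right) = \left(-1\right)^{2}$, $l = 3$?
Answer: $- \frac{13223}{78} \approx -169.53$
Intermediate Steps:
$H{\left(o,t \right)} = \frac{1}{3 + t}$ ($H{\left(o,t \right)} = \frac{1}{t + 3} = \frac{1}{3 + t}$)
$v = \frac{5}{2}$ ($v = 2 + \frac{\left(-1\right)^{2}}{2} = 2 + \frac{1}{2} \cdot 1 = 2 + \frac{1}{2} = \frac{5}{2} \approx 2.5$)
$V = \frac{304}{65}$ ($V = - \frac{12}{13} + \frac{14}{\frac{5}{2}} = \left(-12\right) \frac{1}{13} + 14 \cdot \frac{2}{5} = - \frac{12}{13} + \frac{28}{5} = \frac{304}{65} \approx 4.6769$)
$\left(V + H{\left(-1,3 \right)}\right) P = \left(\frac{304}{65} + \frac{1}{3 + 3}\right) \left(-35\right) = \left(\frac{304}{65} + \frac{1}{6}\right) \left(-35\right) = \frac{1889}{390} \left(-35\right) = - \frac{13223}{78}$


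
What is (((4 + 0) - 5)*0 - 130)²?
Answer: 16900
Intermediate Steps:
(((4 + 0) - 5)*0 - 130)² = ((4 - 5)*0 - 130)² = (-1*0 - 130)² = (0 - 130)² = (-130)² = 16900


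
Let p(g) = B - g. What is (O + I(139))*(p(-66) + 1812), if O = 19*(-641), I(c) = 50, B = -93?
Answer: -21650265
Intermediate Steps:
O = -12179
p(g) = -93 - g
(O + I(139))*(p(-66) + 1812) = (-12179 + 50)*((-93 - 1*(-66)) + 1812) = -12129*((-93 + 66) + 1812) = -12129*(-27 + 1812) = -12129*1785 = -21650265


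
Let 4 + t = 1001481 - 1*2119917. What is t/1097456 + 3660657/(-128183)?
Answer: -47281533899/1598581846 ≈ -29.577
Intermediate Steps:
t = -1118440 (t = -4 + (1001481 - 1*2119917) = -4 + (1001481 - 2119917) = -4 - 1118436 = -1118440)
t/1097456 + 3660657/(-128183) = -1118440/1097456 + 3660657/(-128183) = -1118440*1/1097456 + 3660657*(-1/128183) = -139805/137182 - 332787/11653 = -47281533899/1598581846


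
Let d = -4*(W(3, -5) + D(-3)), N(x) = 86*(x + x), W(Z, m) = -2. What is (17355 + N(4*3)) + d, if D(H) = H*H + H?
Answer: 19403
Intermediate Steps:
D(H) = H + H² (D(H) = H² + H = H + H²)
N(x) = 172*x (N(x) = 86*(2*x) = 172*x)
d = -16 (d = -4*(-2 - 3*(1 - 3)) = -4*(-2 - 3*(-2)) = -4*(-2 + 6) = -4*4 = -16)
(17355 + N(4*3)) + d = (17355 + 172*(4*3)) - 16 = (17355 + 172*12) - 16 = (17355 + 2064) - 16 = 19419 - 16 = 19403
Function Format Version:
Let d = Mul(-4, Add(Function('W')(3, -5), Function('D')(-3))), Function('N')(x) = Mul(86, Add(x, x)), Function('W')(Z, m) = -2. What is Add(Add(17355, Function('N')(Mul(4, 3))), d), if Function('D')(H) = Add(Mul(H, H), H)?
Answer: 19403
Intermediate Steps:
Function('D')(H) = Add(H, Pow(H, 2)) (Function('D')(H) = Add(Pow(H, 2), H) = Add(H, Pow(H, 2)))
Function('N')(x) = Mul(172, x) (Function('N')(x) = Mul(86, Mul(2, x)) = Mul(172, x))
d = -16 (d = Mul(-4, Add(-2, Mul(-3, Add(1, -3)))) = Mul(-4, Add(-2, Mul(-3, -2))) = Mul(-4, Add(-2, 6)) = Mul(-4, 4) = -16)
Add(Add(17355, Function('N')(Mul(4, 3))), d) = Add(Add(17355, Mul(172, Mul(4, 3))), -16) = Add(Add(17355, Mul(172, 12)), -16) = Add(Add(17355, 2064), -16) = Add(19419, -16) = 19403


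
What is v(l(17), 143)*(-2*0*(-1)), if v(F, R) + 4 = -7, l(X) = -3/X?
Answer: 0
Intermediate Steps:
v(F, R) = -11 (v(F, R) = -4 - 7 = -11)
v(l(17), 143)*(-2*0*(-1)) = -11*(-2*0)*(-1) = -0*(-1) = -11*0 = 0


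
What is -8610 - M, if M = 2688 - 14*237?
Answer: -7980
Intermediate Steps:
M = -630 (M = 2688 - 1*3318 = 2688 - 3318 = -630)
-8610 - M = -8610 - 1*(-630) = -8610 + 630 = -7980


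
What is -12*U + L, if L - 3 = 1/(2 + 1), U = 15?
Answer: -530/3 ≈ -176.67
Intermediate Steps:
L = 10/3 (L = 3 + 1/(2 + 1) = 3 + 1/3 = 3 + ⅓ = 10/3 ≈ 3.3333)
-12*U + L = -12*15 + 10/3 = -180 + 10/3 = -530/3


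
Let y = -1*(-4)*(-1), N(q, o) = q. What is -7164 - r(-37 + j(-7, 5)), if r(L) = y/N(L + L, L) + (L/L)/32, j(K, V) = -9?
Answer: -5272759/736 ≈ -7164.1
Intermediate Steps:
y = -4 (y = 4*(-1) = -4)
r(L) = 1/32 - 2/L (r(L) = -4/(L + L) + (L/L)/32 = -4*1/(2*L) + 1*(1/32) = -2/L + 1/32 = 1/32 - 2/L)
-7164 - r(-37 + j(-7, 5)) = -7164 - (-64 + (-37 - 9))/(32*(-37 - 9)) = -7164 - (-64 - 46)/(32*(-46)) = -7164 - (-1)*(-110)/(32*46) = -7164 - 1*55/736 = -7164 - 55/736 = -5272759/736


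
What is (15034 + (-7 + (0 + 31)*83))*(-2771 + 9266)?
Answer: 114312000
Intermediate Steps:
(15034 + (-7 + (0 + 31)*83))*(-2771 + 9266) = (15034 + (-7 + 31*83))*6495 = (15034 + (-7 + 2573))*6495 = (15034 + 2566)*6495 = 17600*6495 = 114312000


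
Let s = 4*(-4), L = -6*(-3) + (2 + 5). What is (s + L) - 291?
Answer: -282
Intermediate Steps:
L = 25 (L = 18 + 7 = 25)
s = -16
(s + L) - 291 = (-16 + 25) - 291 = 9 - 291 = -282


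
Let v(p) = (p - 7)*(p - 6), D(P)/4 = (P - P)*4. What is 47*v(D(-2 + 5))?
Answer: 1974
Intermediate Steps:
D(P) = 0 (D(P) = 4*((P - P)*4) = 4*(0*4) = 4*0 = 0)
v(p) = (-7 + p)*(-6 + p)
47*v(D(-2 + 5)) = 47*(42 + 0² - 13*0) = 47*(42 + 0 + 0) = 47*42 = 1974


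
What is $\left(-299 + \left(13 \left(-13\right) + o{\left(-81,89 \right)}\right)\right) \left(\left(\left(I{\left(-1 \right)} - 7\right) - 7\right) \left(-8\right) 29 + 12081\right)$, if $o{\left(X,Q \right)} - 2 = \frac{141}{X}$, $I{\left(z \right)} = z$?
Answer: $- \frac{21835541}{3} \approx -7.2785 \cdot 10^{6}$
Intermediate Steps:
$o{\left(X,Q \right)} = 2 + \frac{141}{X}$
$\left(-299 + \left(13 \left(-13\right) + o{\left(-81,89 \right)}\right)\right) \left(\left(\left(I{\left(-1 \right)} - 7\right) - 7\right) \left(-8\right) 29 + 12081\right) = \left(-299 + \left(13 \left(-13\right) + \left(2 + \frac{141}{-81}\right)\right)\right) \left(\left(\left(-1 - 7\right) - 7\right) \left(-8\right) 29 + 12081\right) = \left(-299 + \left(-169 + \left(2 + 141 \left(- \frac{1}{81}\right)\right)\right)\right) \left(\left(-8 - 7\right) \left(-8\right) 29 + 12081\right) = \left(-299 + \left(-169 + \left(2 - \frac{47}{27}\right)\right)\right) \left(\left(-15\right) \left(-8\right) 29 + 12081\right) = \left(-299 + \left(-169 + \frac{7}{27}\right)\right) \left(120 \cdot 29 + 12081\right) = \left(-299 - \frac{4556}{27}\right) \left(3480 + 12081\right) = \left(- \frac{12629}{27}\right) 15561 = - \frac{21835541}{3}$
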